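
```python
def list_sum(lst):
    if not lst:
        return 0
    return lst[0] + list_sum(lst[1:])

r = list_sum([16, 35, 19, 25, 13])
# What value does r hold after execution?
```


list_sum([16, 35, 19, 25, 13])
= 16 + list_sum([35, 19, 25, 13])
= 16 + 35 + list_sum([19, 25, 13])
= 16 + 35 + 19 + list_sum([25, 13])
= 16 + 35 + 19 + 25 + list_sum([13])
= 16 + 35 + 19 + 25 + 13 + list_sum([])
= 16 + 35 + 19 + 25 + 13 + 0
= 108


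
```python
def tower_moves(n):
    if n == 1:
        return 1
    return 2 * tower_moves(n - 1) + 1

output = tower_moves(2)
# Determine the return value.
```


tower_moves(2)
= 2 * tower_moves(1) + 1
Now compute bottom-up:
tower_moves(1) = 1
tower_moves(2) = 2 * 1 + 1 = 3
= 3


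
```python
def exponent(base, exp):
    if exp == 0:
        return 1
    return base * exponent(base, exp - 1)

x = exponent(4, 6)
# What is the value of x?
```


exponent(4, 6)
= 4 * exponent(4, 5)
= 4 * 4 * exponent(4, 4)
= 4 * 4 * 4 * exponent(4, 3)
= 4 * 4 * 4 * 4 * exponent(4, 2)
= 4 * 4 * 4 * 4 * 4 * exponent(4, 1)
= 4 * 4 * 4 * 4 * 4 * 4 * exponent(4, 0)
= 4 * 4 * 4 * 4 * 4 * 4 * 1
= 4096


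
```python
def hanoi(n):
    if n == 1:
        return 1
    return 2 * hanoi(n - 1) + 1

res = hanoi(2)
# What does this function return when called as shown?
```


hanoi(2)
= 2 * hanoi(1) + 1
Now compute bottom-up:
hanoi(1) = 1
hanoi(2) = 2 * 1 + 1 = 3
= 3


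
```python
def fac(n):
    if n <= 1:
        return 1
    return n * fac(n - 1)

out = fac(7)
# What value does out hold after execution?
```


fac(7)
= 7 * fac(6)
= 7 * 6 * fac(5)
= 7 * 6 * 5 * fac(4)
= 7 * 6 * 5 * 4 * fac(3)
= 7 * 6 * 5 * 4 * 3 * fac(2)
= 7 * 6 * 5 * 4 * 3 * 2 * fac(1)
= 7 * 6 * 5 * 4 * 3 * 2 * 1
= 5040


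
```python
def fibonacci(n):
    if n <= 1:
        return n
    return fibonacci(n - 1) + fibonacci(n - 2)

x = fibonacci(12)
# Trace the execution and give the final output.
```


fibonacci(12)
= fibonacci(11) + fibonacci(10)
= (fibonacci(10) + fibonacci(9)) + fibonacci(10)
Computing bottom-up: fibonacci(0)=0, fibonacci(1)=1, fibonacci(2)=1, fibonacci(3)=2, fibonacci(4)=3, fibonacci(5)=5, fibonacci(6)=8, fibonacci(7)=13, fibonacci(8)=21, fibonacci(9)=34, fibonacci(10)=55, fibonacci(11)=89, fibonacci(12)=144
= 144


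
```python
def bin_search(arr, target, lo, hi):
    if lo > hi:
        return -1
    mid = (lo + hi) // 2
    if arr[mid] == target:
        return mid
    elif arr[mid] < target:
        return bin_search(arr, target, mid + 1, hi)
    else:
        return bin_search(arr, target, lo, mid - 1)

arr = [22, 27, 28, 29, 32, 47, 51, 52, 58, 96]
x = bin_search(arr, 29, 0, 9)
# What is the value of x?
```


bin_search(arr, 29, 0, 9)
lo=0, hi=9, mid=4, arr[mid]=32
32 > 29, search left half
lo=0, hi=3, mid=1, arr[mid]=27
27 < 29, search right half
lo=2, hi=3, mid=2, arr[mid]=28
28 < 29, search right half
lo=3, hi=3, mid=3, arr[mid]=29
arr[3] == 29, found at index 3
= 3


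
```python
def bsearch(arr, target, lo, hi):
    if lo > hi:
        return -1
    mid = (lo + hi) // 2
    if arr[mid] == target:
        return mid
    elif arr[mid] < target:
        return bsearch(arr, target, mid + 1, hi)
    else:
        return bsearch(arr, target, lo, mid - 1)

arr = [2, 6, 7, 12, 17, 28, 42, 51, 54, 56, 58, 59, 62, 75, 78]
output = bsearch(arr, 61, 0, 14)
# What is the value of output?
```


bsearch(arr, 61, 0, 14)
lo=0, hi=14, mid=7, arr[mid]=51
51 < 61, search right half
lo=8, hi=14, mid=11, arr[mid]=59
59 < 61, search right half
lo=12, hi=14, mid=13, arr[mid]=75
75 > 61, search left half
lo=12, hi=12, mid=12, arr[mid]=62
62 > 61, search left half
lo > hi, target not found, return -1
= -1


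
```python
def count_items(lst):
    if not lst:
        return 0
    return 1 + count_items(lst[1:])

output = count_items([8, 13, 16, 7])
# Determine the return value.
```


count_items([8, 13, 16, 7])
= 1 + count_items([13, 16, 7])
= 1 + 1 + count_items([16, 7])
= 1 + 1 + 1 + count_items([7])
= 1 + 1 + 1 + 1 + count_items([])
= 1 + 1 + 1 + 1 + 0
= 4


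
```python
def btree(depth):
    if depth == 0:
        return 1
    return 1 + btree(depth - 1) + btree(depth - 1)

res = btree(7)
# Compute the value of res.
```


btree(7)
= 1 + btree(6) + btree(6)
= 1 + 2 * btree(6)
btree(k) = 2^(k+1) - 1
btree(0) = 1
btree(1) = 3
btree(2) = 7
btree(3) = 15
btree(4) = 31
btree(7) = 2^8 - 1 = 255


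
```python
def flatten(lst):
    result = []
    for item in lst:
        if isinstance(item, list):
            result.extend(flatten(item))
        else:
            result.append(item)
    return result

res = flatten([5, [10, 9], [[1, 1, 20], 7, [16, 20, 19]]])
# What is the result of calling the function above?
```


flatten([5, [10, 9], [[1, 1, 20], 7, [16, 20, 19]]])
Processing each element:
  5 is not a list -> append 5
  [10, 9] is a list -> flatten recursively -> [10, 9]
  [[1, 1, 20], 7, [16, 20, 19]] is a list -> flatten recursively -> [1, 1, 20, 7, 16, 20, 19]
= [5, 10, 9, 1, 1, 20, 7, 16, 20, 19]


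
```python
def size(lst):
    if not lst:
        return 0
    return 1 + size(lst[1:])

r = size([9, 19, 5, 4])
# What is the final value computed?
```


size([9, 19, 5, 4])
= 1 + size([19, 5, 4])
= 1 + 1 + size([5, 4])
= 1 + 1 + 1 + size([4])
= 1 + 1 + 1 + 1 + size([])
= 1 + 1 + 1 + 1 + 0
= 4


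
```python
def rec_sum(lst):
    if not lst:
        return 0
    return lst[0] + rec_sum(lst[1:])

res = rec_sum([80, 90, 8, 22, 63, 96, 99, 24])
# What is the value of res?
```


rec_sum([80, 90, 8, 22, 63, 96, 99, 24])
= 80 + rec_sum([90, 8, 22, 63, 96, 99, 24])
= 80 + 90 + rec_sum([8, 22, 63, 96, 99, 24])
= 80 + 90 + 8 + rec_sum([22, 63, 96, 99, 24])
= 80 + 90 + 8 + 22 + rec_sum([63, 96, 99, 24])
= 80 + 90 + 8 + 22 + 63 + rec_sum([96, 99, 24])
= 80 + 90 + 8 + 22 + 63 + 96 + rec_sum([99, 24])
= 80 + 90 + 8 + 22 + 63 + 96 + 99 + rec_sum([24])
= 80 + 90 + 8 + 22 + 63 + 96 + 99 + 24 + rec_sum([])
= 80 + 90 + 8 + 22 + 63 + 96 + 99 + 24 + 0
= 482


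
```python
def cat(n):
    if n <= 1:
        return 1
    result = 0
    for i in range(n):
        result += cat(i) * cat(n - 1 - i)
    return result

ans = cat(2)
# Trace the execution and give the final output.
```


cat(2)
= sum of cat(i) * cat(2-1-i) for i in 0..1
  cat(0)*cat(1) = 1*1 = 1
  cat(1)*cat(0) = 1*1 = 1
= 1 + 1
= 2


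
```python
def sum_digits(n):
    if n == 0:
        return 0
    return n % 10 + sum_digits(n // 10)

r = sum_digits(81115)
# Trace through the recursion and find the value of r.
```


sum_digits(81115)
= 5 + sum_digits(8111)
= 5 + 1 + sum_digits(811)
= 5 + 1 + 1 + sum_digits(81)
= 5 + 1 + 1 + 1 + sum_digits(8)
= 5 + 1 + 1 + 1 + 8 + sum_digits(0)
= 5 + 1 + 1 + 1 + 8 + 0
= 16


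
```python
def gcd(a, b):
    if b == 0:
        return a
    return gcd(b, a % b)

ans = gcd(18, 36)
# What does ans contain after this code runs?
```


gcd(18, 36)
= gcd(36, 18 % 36) = gcd(36, 18)
= gcd(18, 36 % 18) = gcd(18, 0)
b == 0, return a = 18


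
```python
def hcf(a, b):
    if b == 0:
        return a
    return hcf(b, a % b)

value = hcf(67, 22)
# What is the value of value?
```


hcf(67, 22)
= hcf(22, 67 % 22) = hcf(22, 1)
= hcf(1, 22 % 1) = hcf(1, 0)
b == 0, return a = 1


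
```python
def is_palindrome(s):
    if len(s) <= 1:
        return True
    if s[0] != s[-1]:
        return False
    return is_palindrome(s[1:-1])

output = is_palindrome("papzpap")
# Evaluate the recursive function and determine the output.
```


is_palindrome("papzpap")
"papzpap": s[0]='p' == s[-1]='p' -> is_palindrome("apzpa")
"apzpa": s[0]='a' == s[-1]='a' -> is_palindrome("pzp")
"pzp": s[0]='p' == s[-1]='p' -> is_palindrome("z")
"z": len <= 1 -> True
= True


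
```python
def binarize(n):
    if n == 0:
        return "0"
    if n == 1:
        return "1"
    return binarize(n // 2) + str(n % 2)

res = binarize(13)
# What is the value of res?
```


binarize(13)
= binarize(6) + "1"
= binarize(3) + "0" + "1"
= binarize(1) + "1" + "0" + "1"
= "1" + "1" + "0" + "1"
= "1101"


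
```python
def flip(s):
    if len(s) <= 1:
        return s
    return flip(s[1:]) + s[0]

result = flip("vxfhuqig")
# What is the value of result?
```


flip("vxfhuqig")
= flip("xfhuqig") + "v"
= flip("fhuqig") + "x" + "v"
= flip("huqig") + "f" + "x" + "v"
= flip("uqig") + "h" + "f" + "x" + "v"
= flip("qig") + "u" + "h" + "f" + "x" + "v"
= flip("ig") + "q" + "u" + "h" + "f" + "x" + "v"
= flip("g") + "i" + "q" + "u" + "h" + "f" + "x" + "v"
= "g" + "i" + "q" + "u" + "h" + "f" + "x" + "v"
= "giquhfxv"


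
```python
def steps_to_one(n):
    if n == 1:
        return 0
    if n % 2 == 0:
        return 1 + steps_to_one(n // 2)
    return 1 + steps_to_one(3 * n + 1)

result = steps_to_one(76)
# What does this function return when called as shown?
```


steps_to_one(76)
76 is even -> steps_to_one(38)
38 is even -> steps_to_one(19)
19 is odd -> 3*19+1 = 58 -> steps_to_one(58)
58 is even -> steps_to_one(29)
29 is odd -> 3*29+1 = 88 -> steps_to_one(88)
88 is even -> steps_to_one(44)
44 is even -> steps_to_one(22)
22 is even -> steps_to_one(11)
11 is odd -> 3*11+1 = 34 -> steps_to_one(34)
34 is even -> steps_to_one(17)
17 is odd -> 3*17+1 = 52 -> steps_to_one(52)
52 is even -> steps_to_one(26)
26 is even -> steps_to_one(13)
13 is odd -> 3*13+1 = 40 -> steps_to_one(40)
40 is even -> steps_to_one(20)
20 is even -> steps_to_one(10)
10 is even -> steps_to_one(5)
5 is odd -> 3*5+1 = 16 -> steps_to_one(16)
16 is even -> steps_to_one(8)
8 is even -> steps_to_one(4)
4 is even -> steps_to_one(2)
2 is even -> steps_to_one(1)
Reached 1 after 22 steps
= 22


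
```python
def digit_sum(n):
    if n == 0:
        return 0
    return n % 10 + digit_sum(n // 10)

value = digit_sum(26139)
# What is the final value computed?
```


digit_sum(26139)
= 9 + digit_sum(2613)
= 9 + 3 + digit_sum(261)
= 9 + 3 + 1 + digit_sum(26)
= 9 + 3 + 1 + 6 + digit_sum(2)
= 9 + 3 + 1 + 6 + 2 + digit_sum(0)
= 9 + 3 + 1 + 6 + 2 + 0
= 21


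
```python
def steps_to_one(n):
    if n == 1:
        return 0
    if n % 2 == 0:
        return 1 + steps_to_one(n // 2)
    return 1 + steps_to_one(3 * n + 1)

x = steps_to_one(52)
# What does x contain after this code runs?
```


steps_to_one(52)
52 is even -> steps_to_one(26)
26 is even -> steps_to_one(13)
13 is odd -> 3*13+1 = 40 -> steps_to_one(40)
40 is even -> steps_to_one(20)
20 is even -> steps_to_one(10)
10 is even -> steps_to_one(5)
5 is odd -> 3*5+1 = 16 -> steps_to_one(16)
16 is even -> steps_to_one(8)
8 is even -> steps_to_one(4)
4 is even -> steps_to_one(2)
2 is even -> steps_to_one(1)
Reached 1 after 11 steps
= 11


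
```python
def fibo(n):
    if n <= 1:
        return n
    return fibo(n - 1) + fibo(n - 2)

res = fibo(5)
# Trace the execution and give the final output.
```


fibo(5)
= fibo(4) + fibo(3)
= (fibo(3) + fibo(2)) + fibo(3)
Computing bottom-up: fibo(0)=0, fibo(1)=1, fibo(2)=1, fibo(3)=2, fibo(4)=3, fibo(5)=5
= 5


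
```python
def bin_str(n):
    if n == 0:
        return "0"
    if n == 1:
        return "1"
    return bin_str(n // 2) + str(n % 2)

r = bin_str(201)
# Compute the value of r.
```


bin_str(201)
= bin_str(100) + "1"
= bin_str(50) + "0" + "1"
= bin_str(25) + "0" + "0" + "1"
= bin_str(12) + "1" + "0" + "0" + "1"
= bin_str(6) + "0" + "1" + "0" + "0" + "1"
= bin_str(3) + "0" + "0" + "1" + "0" + "0" + "1"
= bin_str(1) + "1" + "0" + "0" + "1" + "0" + "0" + "1"
= "1" + "1" + "0" + "0" + "1" + "0" + "0" + "1"
= "11001001"


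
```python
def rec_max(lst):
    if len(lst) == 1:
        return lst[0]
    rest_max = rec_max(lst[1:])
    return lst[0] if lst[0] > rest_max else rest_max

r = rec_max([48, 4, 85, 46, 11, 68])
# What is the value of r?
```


rec_max([48, 4, 85, 46, 11, 68])
= compare 48 with rec_max([4, 85, 46, 11, 68])
= compare 4 with rec_max([85, 46, 11, 68])
= compare 85 with rec_max([46, 11, 68])
= compare 46 with rec_max([11, 68])
= compare 11 with rec_max([68])
Base: rec_max([68]) = 68
compare 11 with 68: max = 68
compare 46 with 68: max = 68
compare 85 with 68: max = 85
compare 4 with 85: max = 85
compare 48 with 85: max = 85
= 85


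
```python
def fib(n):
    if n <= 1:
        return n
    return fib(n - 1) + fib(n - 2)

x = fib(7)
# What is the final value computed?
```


fib(7)
= fib(6) + fib(5)
= (fib(5) + fib(4)) + fib(5)
Computing bottom-up: fib(0)=0, fib(1)=1, fib(2)=1, fib(3)=2, fib(4)=3, fib(5)=5, fib(6)=8, fib(7)=13
= 13


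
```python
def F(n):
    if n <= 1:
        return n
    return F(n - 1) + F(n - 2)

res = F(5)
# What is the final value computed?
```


F(5)
= F(4) + F(3)
= (F(3) + F(2)) + F(3)
Computing bottom-up: F(0)=0, F(1)=1, F(2)=1, F(3)=2, F(4)=3, F(5)=5
= 5


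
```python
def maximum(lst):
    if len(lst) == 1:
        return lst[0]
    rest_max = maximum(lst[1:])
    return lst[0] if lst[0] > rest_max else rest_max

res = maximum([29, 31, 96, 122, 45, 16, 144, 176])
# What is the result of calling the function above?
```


maximum([29, 31, 96, 122, 45, 16, 144, 176])
= compare 29 with maximum([31, 96, 122, 45, 16, 144, 176])
= compare 31 with maximum([96, 122, 45, 16, 144, 176])
= compare 96 with maximum([122, 45, 16, 144, 176])
= compare 122 with maximum([45, 16, 144, 176])
= compare 45 with maximum([16, 144, 176])
= compare 16 with maximum([144, 176])
= compare 144 with maximum([176])
Base: maximum([176]) = 176
compare 144 with 176: max = 176
compare 16 with 176: max = 176
compare 45 with 176: max = 176
compare 122 with 176: max = 176
compare 96 with 176: max = 176
compare 31 with 176: max = 176
compare 29 with 176: max = 176
= 176


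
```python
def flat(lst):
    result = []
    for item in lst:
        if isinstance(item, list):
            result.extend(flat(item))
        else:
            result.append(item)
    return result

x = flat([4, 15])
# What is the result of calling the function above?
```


flat([4, 15])
Processing each element:
  4 is not a list -> append 4
  15 is not a list -> append 15
= [4, 15]


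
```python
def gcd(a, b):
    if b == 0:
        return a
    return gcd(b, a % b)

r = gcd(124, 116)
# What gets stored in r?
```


gcd(124, 116)
= gcd(116, 124 % 116) = gcd(116, 8)
= gcd(8, 116 % 8) = gcd(8, 4)
= gcd(4, 8 % 4) = gcd(4, 0)
b == 0, return a = 4


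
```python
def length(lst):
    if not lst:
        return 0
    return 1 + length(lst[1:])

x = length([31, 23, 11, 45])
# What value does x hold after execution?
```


length([31, 23, 11, 45])
= 1 + length([23, 11, 45])
= 1 + 1 + length([11, 45])
= 1 + 1 + 1 + length([45])
= 1 + 1 + 1 + 1 + length([])
= 1 + 1 + 1 + 1 + 0
= 4


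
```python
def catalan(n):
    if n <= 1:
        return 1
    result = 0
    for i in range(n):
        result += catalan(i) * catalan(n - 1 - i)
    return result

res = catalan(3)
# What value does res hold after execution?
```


catalan(3)
= sum of catalan(i) * catalan(3-1-i) for i in 0..2
First compute sub-values bottom-up:
  catalan(0) = 1, catalan(1) = 1
  catalan(2) = 1*1 + 1*1 = 2
Now catalan(3):
  catalan(0)*catalan(2) = 1*2 = 2
  catalan(1)*catalan(1) = 1*1 = 1
  catalan(2)*catalan(0) = 2*1 = 2
= 2 + 1 + 2
= 5


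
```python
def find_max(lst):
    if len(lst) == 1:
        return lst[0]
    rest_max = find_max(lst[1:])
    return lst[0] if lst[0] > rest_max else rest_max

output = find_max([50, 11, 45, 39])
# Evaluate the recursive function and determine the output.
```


find_max([50, 11, 45, 39])
= compare 50 with find_max([11, 45, 39])
= compare 11 with find_max([45, 39])
= compare 45 with find_max([39])
Base: find_max([39]) = 39
compare 45 with 39: max = 45
compare 11 with 45: max = 45
compare 50 with 45: max = 50
= 50


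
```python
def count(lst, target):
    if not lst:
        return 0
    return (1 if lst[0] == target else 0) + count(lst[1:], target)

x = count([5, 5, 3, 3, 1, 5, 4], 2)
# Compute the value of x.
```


count([5, 5, 3, 3, 1, 5, 4], 2)
lst[0]=5 != 2: 0 + count([5, 3, 3, 1, 5, 4], 2)
lst[0]=5 != 2: 0 + count([3, 3, 1, 5, 4], 2)
lst[0]=3 != 2: 0 + count([3, 1, 5, 4], 2)
lst[0]=3 != 2: 0 + count([1, 5, 4], 2)
lst[0]=1 != 2: 0 + count([5, 4], 2)
lst[0]=5 != 2: 0 + count([4], 2)
lst[0]=4 != 2: 0 + count([], 2)
= 0


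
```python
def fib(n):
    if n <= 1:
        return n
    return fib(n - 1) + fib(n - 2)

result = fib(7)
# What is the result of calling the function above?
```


fib(7)
= fib(6) + fib(5)
= (fib(5) + fib(4)) + fib(5)
Computing bottom-up: fib(0)=0, fib(1)=1, fib(2)=1, fib(3)=2, fib(4)=3, fib(5)=5, fib(6)=8, fib(7)=13
= 13


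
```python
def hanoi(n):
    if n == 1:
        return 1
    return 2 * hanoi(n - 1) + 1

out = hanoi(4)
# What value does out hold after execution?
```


hanoi(4)
= 2 * hanoi(3) + 1
= 2 * (2 * hanoi(2) + 1) + 1
= 2 * (2 * (2 * hanoi(1) + 1) + 1) + 1
Now compute bottom-up:
hanoi(1) = 1
hanoi(2) = 2 * 1 + 1 = 3
hanoi(3) = 2 * 3 + 1 = 7
hanoi(4) = 2 * 7 + 1 = 15
= 15


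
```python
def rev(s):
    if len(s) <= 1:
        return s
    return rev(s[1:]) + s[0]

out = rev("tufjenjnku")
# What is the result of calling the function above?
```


rev("tufjenjnku")
= rev("ufjenjnku") + "t"
= rev("fjenjnku") + "u" + "t"
= rev("jenjnku") + "f" + "u" + "t"
= rev("enjnku") + "j" + "f" + "u" + "t"
= rev("njnku") + "e" + "j" + "f" + "u" + "t"
= rev("jnku") + "n" + "e" + "j" + "f" + "u" + "t"
= rev("nku") + "j" + "n" + "e" + "j" + "f" + "u" + "t"
= rev("ku") + "n" + "j" + "n" + "e" + "j" + "f" + "u" + "t"
= rev("u") + "k" + "n" + "j" + "n" + "e" + "j" + "f" + "u" + "t"
= "u" + "k" + "n" + "j" + "n" + "e" + "j" + "f" + "u" + "t"
= "uknjnejfut"


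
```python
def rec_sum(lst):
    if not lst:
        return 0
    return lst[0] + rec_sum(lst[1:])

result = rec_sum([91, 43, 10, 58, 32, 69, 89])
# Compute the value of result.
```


rec_sum([91, 43, 10, 58, 32, 69, 89])
= 91 + rec_sum([43, 10, 58, 32, 69, 89])
= 91 + 43 + rec_sum([10, 58, 32, 69, 89])
= 91 + 43 + 10 + rec_sum([58, 32, 69, 89])
= 91 + 43 + 10 + 58 + rec_sum([32, 69, 89])
= 91 + 43 + 10 + 58 + 32 + rec_sum([69, 89])
= 91 + 43 + 10 + 58 + 32 + 69 + rec_sum([89])
= 91 + 43 + 10 + 58 + 32 + 69 + 89 + rec_sum([])
= 91 + 43 + 10 + 58 + 32 + 69 + 89 + 0
= 392


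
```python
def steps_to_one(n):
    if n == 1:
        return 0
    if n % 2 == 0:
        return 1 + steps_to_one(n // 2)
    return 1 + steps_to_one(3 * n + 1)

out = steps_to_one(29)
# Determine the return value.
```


steps_to_one(29)
29 is odd -> 3*29+1 = 88 -> steps_to_one(88)
88 is even -> steps_to_one(44)
44 is even -> steps_to_one(22)
22 is even -> steps_to_one(11)
11 is odd -> 3*11+1 = 34 -> steps_to_one(34)
34 is even -> steps_to_one(17)
17 is odd -> 3*17+1 = 52 -> steps_to_one(52)
52 is even -> steps_to_one(26)
26 is even -> steps_to_one(13)
13 is odd -> 3*13+1 = 40 -> steps_to_one(40)
40 is even -> steps_to_one(20)
20 is even -> steps_to_one(10)
10 is even -> steps_to_one(5)
5 is odd -> 3*5+1 = 16 -> steps_to_one(16)
16 is even -> steps_to_one(8)
8 is even -> steps_to_one(4)
4 is even -> steps_to_one(2)
2 is even -> steps_to_one(1)
Reached 1 after 18 steps
= 18


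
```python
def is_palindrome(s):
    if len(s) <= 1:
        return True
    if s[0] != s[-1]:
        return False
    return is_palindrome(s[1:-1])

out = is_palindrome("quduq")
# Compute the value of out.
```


is_palindrome("quduq")
"quduq": s[0]='q' == s[-1]='q' -> is_palindrome("udu")
"udu": s[0]='u' == s[-1]='u' -> is_palindrome("d")
"d": len <= 1 -> True
= True


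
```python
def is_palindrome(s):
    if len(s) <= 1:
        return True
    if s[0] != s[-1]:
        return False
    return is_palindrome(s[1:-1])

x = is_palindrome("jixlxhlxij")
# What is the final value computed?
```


is_palindrome("jixlxhlxij")
"jixlxhlxij": s[0]='j' == s[-1]='j' -> is_palindrome("ixlxhlxi")
"ixlxhlxi": s[0]='i' == s[-1]='i' -> is_palindrome("xlxhlx")
"xlxhlx": s[0]='x' == s[-1]='x' -> is_palindrome("lxhl")
"lxhl": s[0]='l' == s[-1]='l' -> is_palindrome("xh")
"xh": s[0]='x' != s[-1]='h' -> False
= False


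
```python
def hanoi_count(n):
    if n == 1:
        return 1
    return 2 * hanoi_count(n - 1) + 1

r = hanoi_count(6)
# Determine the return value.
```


hanoi_count(6)
= 2 * hanoi_count(5) + 1
= 2 * (2 * hanoi_count(4) + 1) + 1
= 2 * (2 * (2 * hanoi_count(3) + 1) + 1) + 1
= 2 * (2 * (2 * (2 * hanoi_count(2) + 1) + 1) + 1) + 1
= 2 * (2 * (2 * (2 * (2 * hanoi_count(1) + 1) + 1) + 1) + 1) + 1
Now compute bottom-up:
hanoi_count(1) = 1
hanoi_count(2) = 2 * 1 + 1 = 3
hanoi_count(3) = 2 * 3 + 1 = 7
hanoi_count(4) = 2 * 7 + 1 = 15
hanoi_count(5) = 2 * 15 + 1 = 31
hanoi_count(6) = 2 * 31 + 1 = 63
= 63


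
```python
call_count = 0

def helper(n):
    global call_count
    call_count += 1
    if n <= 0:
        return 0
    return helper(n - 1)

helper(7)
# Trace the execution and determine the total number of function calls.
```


helper(7) calls helper(6) calls ... calls helper(0)
Total calls: 7 + 1 (for base case) = 8


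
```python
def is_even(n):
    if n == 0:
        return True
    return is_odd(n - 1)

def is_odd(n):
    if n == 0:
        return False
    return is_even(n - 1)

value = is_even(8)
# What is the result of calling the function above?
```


is_even(8)
= is_odd(7)
= is_even(6)
= is_odd(5)
= is_even(4)
= is_odd(3)
= is_even(2)
= is_odd(1)
= is_even(0)
n == 0: return True
= True


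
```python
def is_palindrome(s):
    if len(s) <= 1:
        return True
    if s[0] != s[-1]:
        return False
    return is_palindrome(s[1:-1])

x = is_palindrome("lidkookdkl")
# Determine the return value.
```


is_palindrome("lidkookdkl")
"lidkookdkl": s[0]='l' == s[-1]='l' -> is_palindrome("idkookdk")
"idkookdk": s[0]='i' != s[-1]='k' -> False
= False


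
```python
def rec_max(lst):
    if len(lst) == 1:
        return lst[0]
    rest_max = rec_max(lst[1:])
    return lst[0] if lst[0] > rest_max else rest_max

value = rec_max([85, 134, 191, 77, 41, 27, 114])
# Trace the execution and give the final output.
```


rec_max([85, 134, 191, 77, 41, 27, 114])
= compare 85 with rec_max([134, 191, 77, 41, 27, 114])
= compare 134 with rec_max([191, 77, 41, 27, 114])
= compare 191 with rec_max([77, 41, 27, 114])
= compare 77 with rec_max([41, 27, 114])
= compare 41 with rec_max([27, 114])
= compare 27 with rec_max([114])
Base: rec_max([114]) = 114
compare 27 with 114: max = 114
compare 41 with 114: max = 114
compare 77 with 114: max = 114
compare 191 with 114: max = 191
compare 134 with 191: max = 191
compare 85 with 191: max = 191
= 191


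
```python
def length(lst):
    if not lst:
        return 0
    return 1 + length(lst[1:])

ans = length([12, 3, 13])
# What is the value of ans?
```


length([12, 3, 13])
= 1 + length([3, 13])
= 1 + 1 + length([13])
= 1 + 1 + 1 + length([])
= 1 + 1 + 1 + 0
= 3


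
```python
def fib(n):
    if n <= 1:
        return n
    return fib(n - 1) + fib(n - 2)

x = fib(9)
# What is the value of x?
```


fib(9)
= fib(8) + fib(7)
= (fib(7) + fib(6)) + fib(7)
Computing bottom-up: fib(0)=0, fib(1)=1, fib(2)=1, fib(3)=2, fib(4)=3, fib(5)=5, fib(6)=8, fib(7)=13, fib(8)=21, fib(9)=34
= 34


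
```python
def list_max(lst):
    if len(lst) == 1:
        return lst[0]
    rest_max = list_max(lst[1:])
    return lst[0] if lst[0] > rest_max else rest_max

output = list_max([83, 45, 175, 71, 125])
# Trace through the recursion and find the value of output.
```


list_max([83, 45, 175, 71, 125])
= compare 83 with list_max([45, 175, 71, 125])
= compare 45 with list_max([175, 71, 125])
= compare 175 with list_max([71, 125])
= compare 71 with list_max([125])
Base: list_max([125]) = 125
compare 71 with 125: max = 125
compare 175 with 125: max = 175
compare 45 with 175: max = 175
compare 83 with 175: max = 175
= 175


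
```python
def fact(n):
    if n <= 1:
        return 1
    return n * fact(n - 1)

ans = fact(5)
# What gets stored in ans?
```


fact(5)
= 5 * fact(4)
= 5 * 4 * fact(3)
= 5 * 4 * 3 * fact(2)
= 5 * 4 * 3 * 2 * fact(1)
= 5 * 4 * 3 * 2 * 1
= 120


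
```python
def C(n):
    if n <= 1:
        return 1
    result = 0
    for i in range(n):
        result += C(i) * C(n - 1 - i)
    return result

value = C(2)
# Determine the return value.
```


C(2)
= sum of C(i) * C(2-1-i) for i in 0..1
  C(0)*C(1) = 1*1 = 1
  C(1)*C(0) = 1*1 = 1
= 1 + 1
= 2


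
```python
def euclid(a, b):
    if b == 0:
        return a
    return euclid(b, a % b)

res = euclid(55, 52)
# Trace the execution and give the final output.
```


euclid(55, 52)
= euclid(52, 55 % 52) = euclid(52, 3)
= euclid(3, 52 % 3) = euclid(3, 1)
= euclid(1, 3 % 1) = euclid(1, 0)
b == 0, return a = 1


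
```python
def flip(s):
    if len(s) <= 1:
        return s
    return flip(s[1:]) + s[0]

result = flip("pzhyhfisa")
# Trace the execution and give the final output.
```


flip("pzhyhfisa")
= flip("zhyhfisa") + "p"
= flip("hyhfisa") + "z" + "p"
= flip("yhfisa") + "h" + "z" + "p"
= flip("hfisa") + "y" + "h" + "z" + "p"
= flip("fisa") + "h" + "y" + "h" + "z" + "p"
= flip("isa") + "f" + "h" + "y" + "h" + "z" + "p"
= flip("sa") + "i" + "f" + "h" + "y" + "h" + "z" + "p"
= flip("a") + "s" + "i" + "f" + "h" + "y" + "h" + "z" + "p"
= "a" + "s" + "i" + "f" + "h" + "y" + "h" + "z" + "p"
= "asifhyhzp"


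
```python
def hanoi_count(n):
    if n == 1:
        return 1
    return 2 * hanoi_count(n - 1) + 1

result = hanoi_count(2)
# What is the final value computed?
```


hanoi_count(2)
= 2 * hanoi_count(1) + 1
Now compute bottom-up:
hanoi_count(1) = 1
hanoi_count(2) = 2 * 1 + 1 = 3
= 3


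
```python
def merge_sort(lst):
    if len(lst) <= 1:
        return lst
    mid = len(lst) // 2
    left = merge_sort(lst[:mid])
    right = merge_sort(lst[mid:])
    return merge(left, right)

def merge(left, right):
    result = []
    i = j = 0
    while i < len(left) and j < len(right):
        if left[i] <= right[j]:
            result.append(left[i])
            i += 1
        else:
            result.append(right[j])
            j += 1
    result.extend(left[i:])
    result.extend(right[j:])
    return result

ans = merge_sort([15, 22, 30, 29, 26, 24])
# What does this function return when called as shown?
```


merge_sort([15, 22, 30, 29, 26, 24])
Split into [15, 22, 30] and [29, 26, 24]
Left sorted: [15, 22, 30]
Right sorted: [24, 26, 29]
Merge [15, 22, 30] and [24, 26, 29]
= [15, 22, 24, 26, 29, 30]


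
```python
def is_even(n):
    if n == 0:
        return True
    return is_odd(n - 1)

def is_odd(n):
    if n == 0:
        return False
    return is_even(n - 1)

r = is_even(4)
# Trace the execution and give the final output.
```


is_even(4)
= is_odd(3)
= is_even(2)
= is_odd(1)
= is_even(0)
n == 0: return True
= True


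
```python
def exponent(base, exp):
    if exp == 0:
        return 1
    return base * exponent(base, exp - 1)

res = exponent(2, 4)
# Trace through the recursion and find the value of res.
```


exponent(2, 4)
= 2 * exponent(2, 3)
= 2 * 2 * exponent(2, 2)
= 2 * 2 * 2 * exponent(2, 1)
= 2 * 2 * 2 * 2 * exponent(2, 0)
= 2 * 2 * 2 * 2 * 1
= 16


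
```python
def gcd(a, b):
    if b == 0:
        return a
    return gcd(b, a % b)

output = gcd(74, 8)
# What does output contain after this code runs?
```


gcd(74, 8)
= gcd(8, 74 % 8) = gcd(8, 2)
= gcd(2, 8 % 2) = gcd(2, 0)
b == 0, return a = 2


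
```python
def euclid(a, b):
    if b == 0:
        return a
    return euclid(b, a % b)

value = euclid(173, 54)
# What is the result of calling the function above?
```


euclid(173, 54)
= euclid(54, 173 % 54) = euclid(54, 11)
= euclid(11, 54 % 11) = euclid(11, 10)
= euclid(10, 11 % 10) = euclid(10, 1)
= euclid(1, 10 % 1) = euclid(1, 0)
b == 0, return a = 1


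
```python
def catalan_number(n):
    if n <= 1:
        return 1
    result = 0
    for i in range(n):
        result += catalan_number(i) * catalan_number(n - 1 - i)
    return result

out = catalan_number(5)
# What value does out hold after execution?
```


catalan_number(5)
= sum of catalan_number(i) * catalan_number(5-1-i) for i in 0..4
First compute sub-values bottom-up:
  catalan_number(0) = 1, catalan_number(1) = 1
  catalan_number(2) = 1*1 + 1*1 = 2
  catalan_number(3) = 1*2 + 1*1 + 2*1 = 5
  catalan_number(4) = 1*5 + 1*2 + 2*1 + 5*1 = 14
Now catalan_number(5):
  catalan_number(0)*catalan_number(4) = 1*14 = 14
  catalan_number(1)*catalan_number(3) = 1*5 = 5
  catalan_number(2)*catalan_number(2) = 2*2 = 4
  catalan_number(3)*catalan_number(1) = 5*1 = 5
  catalan_number(4)*catalan_number(0) = 14*1 = 14
= 14 + 5 + 4 + 5 + 14
= 42


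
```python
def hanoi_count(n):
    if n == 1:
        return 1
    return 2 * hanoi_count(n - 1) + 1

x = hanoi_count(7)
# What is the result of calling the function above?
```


hanoi_count(7)
= 2 * hanoi_count(6) + 1
= 2 * (2 * hanoi_count(5) + 1) + 1
= 2 * (2 * (2 * hanoi_count(4) + 1) + 1) + 1
= 2 * (2 * (2 * (2 * hanoi_count(3) + 1) + 1) + 1) + 1
= 2 * (2 * (2 * (2 * (2 * hanoi_count(2) + 1) + 1) + 1) + 1) + 1
= 2 * (2 * (2 * (2 * (2 * (2 * hanoi_count(1) + 1) + 1) + 1) + 1) + 1) + 1
Now compute bottom-up:
hanoi_count(1) = 1
hanoi_count(2) = 2 * 1 + 1 = 3
hanoi_count(3) = 2 * 3 + 1 = 7
hanoi_count(4) = 2 * 7 + 1 = 15
hanoi_count(5) = 2 * 15 + 1 = 31
hanoi_count(6) = 2 * 31 + 1 = 63
hanoi_count(7) = 2 * 63 + 1 = 127
= 127


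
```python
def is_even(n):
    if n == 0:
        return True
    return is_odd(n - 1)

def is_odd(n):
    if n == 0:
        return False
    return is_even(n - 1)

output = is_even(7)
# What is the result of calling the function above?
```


is_even(7)
= is_odd(6)
= is_even(5)
= is_odd(4)
= is_even(3)
= is_odd(2)
= is_even(1)
= is_odd(0)
n == 0: return False
= False


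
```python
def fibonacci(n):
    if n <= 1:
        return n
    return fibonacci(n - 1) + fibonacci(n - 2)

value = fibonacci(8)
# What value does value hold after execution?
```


fibonacci(8)
= fibonacci(7) + fibonacci(6)
= (fibonacci(6) + fibonacci(5)) + fibonacci(6)
Computing bottom-up: fibonacci(0)=0, fibonacci(1)=1, fibonacci(2)=1, fibonacci(3)=2, fibonacci(4)=3, fibonacci(5)=5, fibonacci(6)=8, fibonacci(7)=13, fibonacci(8)=21
= 21


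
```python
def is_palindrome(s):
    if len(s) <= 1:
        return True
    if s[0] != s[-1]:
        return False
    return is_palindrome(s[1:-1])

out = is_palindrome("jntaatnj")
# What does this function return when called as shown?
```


is_palindrome("jntaatnj")
"jntaatnj": s[0]='j' == s[-1]='j' -> is_palindrome("ntaatn")
"ntaatn": s[0]='n' == s[-1]='n' -> is_palindrome("taat")
"taat": s[0]='t' == s[-1]='t' -> is_palindrome("aa")
"aa": s[0]='a' == s[-1]='a' -> is_palindrome("")
"": len <= 1 -> True
= True


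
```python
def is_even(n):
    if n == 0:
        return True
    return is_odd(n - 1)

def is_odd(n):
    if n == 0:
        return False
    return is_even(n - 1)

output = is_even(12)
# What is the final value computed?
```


is_even(12)
= is_odd(11)
= is_even(10)
= is_odd(9)
= is_even(8)
= is_odd(7)
= is_even(6)
= is_odd(5)
= is_even(4)
= is_odd(3)
= is_even(2)
= is_odd(1)
= is_even(0)
n == 0: return True
= True


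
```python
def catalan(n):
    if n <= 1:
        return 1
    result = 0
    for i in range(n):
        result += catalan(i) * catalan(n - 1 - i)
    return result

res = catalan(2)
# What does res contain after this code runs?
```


catalan(2)
= sum of catalan(i) * catalan(2-1-i) for i in 0..1
  catalan(0)*catalan(1) = 1*1 = 1
  catalan(1)*catalan(0) = 1*1 = 1
= 1 + 1
= 2


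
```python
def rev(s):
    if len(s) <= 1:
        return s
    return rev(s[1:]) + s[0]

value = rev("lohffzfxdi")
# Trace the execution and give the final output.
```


rev("lohffzfxdi")
= rev("ohffzfxdi") + "l"
= rev("hffzfxdi") + "o" + "l"
= rev("ffzfxdi") + "h" + "o" + "l"
= rev("fzfxdi") + "f" + "h" + "o" + "l"
= rev("zfxdi") + "f" + "f" + "h" + "o" + "l"
= rev("fxdi") + "z" + "f" + "f" + "h" + "o" + "l"
= rev("xdi") + "f" + "z" + "f" + "f" + "h" + "o" + "l"
= rev("di") + "x" + "f" + "z" + "f" + "f" + "h" + "o" + "l"
= rev("i") + "d" + "x" + "f" + "z" + "f" + "f" + "h" + "o" + "l"
= "i" + "d" + "x" + "f" + "z" + "f" + "f" + "h" + "o" + "l"
= "idxfzffhol"


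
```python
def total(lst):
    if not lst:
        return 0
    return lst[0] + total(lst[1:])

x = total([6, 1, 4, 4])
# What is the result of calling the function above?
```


total([6, 1, 4, 4])
= 6 + total([1, 4, 4])
= 6 + 1 + total([4, 4])
= 6 + 1 + 4 + total([4])
= 6 + 1 + 4 + 4 + total([])
= 6 + 1 + 4 + 4 + 0
= 15


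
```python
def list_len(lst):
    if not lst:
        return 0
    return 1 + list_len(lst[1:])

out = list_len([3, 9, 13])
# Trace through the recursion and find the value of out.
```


list_len([3, 9, 13])
= 1 + list_len([9, 13])
= 1 + 1 + list_len([13])
= 1 + 1 + 1 + list_len([])
= 1 + 1 + 1 + 0
= 3


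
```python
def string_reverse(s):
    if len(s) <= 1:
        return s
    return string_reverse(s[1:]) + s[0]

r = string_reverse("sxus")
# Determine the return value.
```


string_reverse("sxus")
= string_reverse("xus") + "s"
= string_reverse("us") + "x" + "s"
= string_reverse("s") + "u" + "x" + "s"
= "s" + "u" + "x" + "s"
= "suxs"


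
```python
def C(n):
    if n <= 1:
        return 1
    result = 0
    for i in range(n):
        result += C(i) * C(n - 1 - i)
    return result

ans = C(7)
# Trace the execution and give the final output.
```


C(7)
= sum of C(i) * C(7-1-i) for i in 0..6
First compute sub-values bottom-up:
  C(0) = 1, C(1) = 1
  C(2) = 1*1 + 1*1 = 2
  C(3) = 1*2 + 1*1 + 2*1 = 5
  C(4) = 1*5 + 1*2 + 2*1 + 5*1 = 14
  C(5) = 1*14 + 1*5 + 2*2 + 5*1 + 14*1 = 42
  C(6) = 1*42 + 1*14 + 2*5 + 5*2 + 14*1 + 42*1 = 132
Now C(7):
  C(0)*C(6) = 1*132 = 132
  C(1)*C(5) = 1*42 = 42
  C(2)*C(4) = 2*14 = 28
  C(3)*C(3) = 5*5 = 25
  C(4)*C(2) = 14*2 = 28
  C(5)*C(1) = 42*1 = 42
  C(6)*C(0) = 132*1 = 132
= 132 + 42 + 28 + 25 + 28 + 42 + 132
= 429


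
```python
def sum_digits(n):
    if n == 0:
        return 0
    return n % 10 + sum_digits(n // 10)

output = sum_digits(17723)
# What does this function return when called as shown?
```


sum_digits(17723)
= 3 + sum_digits(1772)
= 3 + 2 + sum_digits(177)
= 3 + 2 + 7 + sum_digits(17)
= 3 + 2 + 7 + 7 + sum_digits(1)
= 3 + 2 + 7 + 7 + 1 + sum_digits(0)
= 3 + 2 + 7 + 7 + 1 + 0
= 20


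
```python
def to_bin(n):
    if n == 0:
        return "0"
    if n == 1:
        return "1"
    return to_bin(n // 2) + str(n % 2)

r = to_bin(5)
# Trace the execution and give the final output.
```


to_bin(5)
= to_bin(2) + "1"
= to_bin(1) + "0" + "1"
= "1" + "0" + "1"
= "101"


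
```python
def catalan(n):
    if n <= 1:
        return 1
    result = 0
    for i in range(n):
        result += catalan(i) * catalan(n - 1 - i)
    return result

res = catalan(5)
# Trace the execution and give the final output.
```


catalan(5)
= sum of catalan(i) * catalan(5-1-i) for i in 0..4
First compute sub-values bottom-up:
  catalan(0) = 1, catalan(1) = 1
  catalan(2) = 1*1 + 1*1 = 2
  catalan(3) = 1*2 + 1*1 + 2*1 = 5
  catalan(4) = 1*5 + 1*2 + 2*1 + 5*1 = 14
Now catalan(5):
  catalan(0)*catalan(4) = 1*14 = 14
  catalan(1)*catalan(3) = 1*5 = 5
  catalan(2)*catalan(2) = 2*2 = 4
  catalan(3)*catalan(1) = 5*1 = 5
  catalan(4)*catalan(0) = 14*1 = 14
= 14 + 5 + 4 + 5 + 14
= 42


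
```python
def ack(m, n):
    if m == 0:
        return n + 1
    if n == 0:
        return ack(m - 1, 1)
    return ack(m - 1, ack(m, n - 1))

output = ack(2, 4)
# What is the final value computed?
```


ack(2, 4)
= ack(1, ack(2, 3))
First compute ack(2, 3) = 9
= ack(1, 9)
= 11


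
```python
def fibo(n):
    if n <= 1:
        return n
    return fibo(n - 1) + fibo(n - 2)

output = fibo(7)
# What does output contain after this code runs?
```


fibo(7)
= fibo(6) + fibo(5)
= (fibo(5) + fibo(4)) + fibo(5)
Computing bottom-up: fibo(0)=0, fibo(1)=1, fibo(2)=1, fibo(3)=2, fibo(4)=3, fibo(5)=5, fibo(6)=8, fibo(7)=13
= 13


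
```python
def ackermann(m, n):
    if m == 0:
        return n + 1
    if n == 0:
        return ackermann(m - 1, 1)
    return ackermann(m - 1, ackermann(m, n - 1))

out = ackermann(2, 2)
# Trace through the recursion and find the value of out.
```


ackermann(2, 2)
= ackermann(1, ackermann(2, 1))
First compute ackermann(2, 1) = 5
= ackermann(1, 5)
= 7


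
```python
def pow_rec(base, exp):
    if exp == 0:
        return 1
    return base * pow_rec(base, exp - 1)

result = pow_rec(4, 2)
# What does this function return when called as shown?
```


pow_rec(4, 2)
= 4 * pow_rec(4, 1)
= 4 * 4 * pow_rec(4, 0)
= 4 * 4 * 1
= 16


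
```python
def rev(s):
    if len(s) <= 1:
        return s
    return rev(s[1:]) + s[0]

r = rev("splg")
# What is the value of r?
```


rev("splg")
= rev("plg") + "s"
= rev("lg") + "p" + "s"
= rev("g") + "l" + "p" + "s"
= "g" + "l" + "p" + "s"
= "glps"


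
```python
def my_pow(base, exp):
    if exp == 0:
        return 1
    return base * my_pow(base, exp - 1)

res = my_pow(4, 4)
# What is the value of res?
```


my_pow(4, 4)
= 4 * my_pow(4, 3)
= 4 * 4 * my_pow(4, 2)
= 4 * 4 * 4 * my_pow(4, 1)
= 4 * 4 * 4 * 4 * my_pow(4, 0)
= 4 * 4 * 4 * 4 * 1
= 256


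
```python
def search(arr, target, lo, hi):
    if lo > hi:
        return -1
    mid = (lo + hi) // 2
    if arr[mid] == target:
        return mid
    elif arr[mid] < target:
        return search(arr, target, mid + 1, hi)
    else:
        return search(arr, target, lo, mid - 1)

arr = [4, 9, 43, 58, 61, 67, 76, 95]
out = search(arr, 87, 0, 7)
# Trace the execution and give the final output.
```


search(arr, 87, 0, 7)
lo=0, hi=7, mid=3, arr[mid]=58
58 < 87, search right half
lo=4, hi=7, mid=5, arr[mid]=67
67 < 87, search right half
lo=6, hi=7, mid=6, arr[mid]=76
76 < 87, search right half
lo=7, hi=7, mid=7, arr[mid]=95
95 > 87, search left half
lo > hi, target not found, return -1
= -1


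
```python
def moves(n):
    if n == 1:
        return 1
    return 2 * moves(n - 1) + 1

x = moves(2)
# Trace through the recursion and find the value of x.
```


moves(2)
= 2 * moves(1) + 1
Now compute bottom-up:
moves(1) = 1
moves(2) = 2 * 1 + 1 = 3
= 3


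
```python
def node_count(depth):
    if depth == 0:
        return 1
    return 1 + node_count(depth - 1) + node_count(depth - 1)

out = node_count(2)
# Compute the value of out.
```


node_count(2)
= 1 + node_count(1) + node_count(1)
= 1 + 2 * node_count(1)
node_count(k) = 2^(k+1) - 1
node_count(0) = 1
node_count(1) = 3
node_count(2) = 7
node_count(2) = 2^3 - 1 = 7


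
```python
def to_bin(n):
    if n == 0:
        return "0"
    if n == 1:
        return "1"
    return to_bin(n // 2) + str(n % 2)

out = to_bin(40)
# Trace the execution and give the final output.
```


to_bin(40)
= to_bin(20) + "0"
= to_bin(10) + "0" + "0"
= to_bin(5) + "0" + "0" + "0"
= to_bin(2) + "1" + "0" + "0" + "0"
= to_bin(1) + "0" + "1" + "0" + "0" + "0"
= "1" + "0" + "1" + "0" + "0" + "0"
= "101000"


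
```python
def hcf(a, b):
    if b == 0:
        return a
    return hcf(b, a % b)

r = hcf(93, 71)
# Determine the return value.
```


hcf(93, 71)
= hcf(71, 93 % 71) = hcf(71, 22)
= hcf(22, 71 % 22) = hcf(22, 5)
= hcf(5, 22 % 5) = hcf(5, 2)
= hcf(2, 5 % 2) = hcf(2, 1)
= hcf(1, 2 % 1) = hcf(1, 0)
b == 0, return a = 1


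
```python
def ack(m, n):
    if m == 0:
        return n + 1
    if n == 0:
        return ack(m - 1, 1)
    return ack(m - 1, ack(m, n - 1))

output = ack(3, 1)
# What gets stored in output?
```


ack(3, 1)
= ack(2, ack(3, 0))
First compute ack(3, 0) = 5
= ack(2, 5)
= 13


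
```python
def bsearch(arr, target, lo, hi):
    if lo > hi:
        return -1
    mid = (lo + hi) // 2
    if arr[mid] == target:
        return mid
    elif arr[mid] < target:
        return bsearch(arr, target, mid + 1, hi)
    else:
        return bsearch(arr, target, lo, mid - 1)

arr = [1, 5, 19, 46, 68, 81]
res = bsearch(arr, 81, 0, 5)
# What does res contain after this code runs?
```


bsearch(arr, 81, 0, 5)
lo=0, hi=5, mid=2, arr[mid]=19
19 < 81, search right half
lo=3, hi=5, mid=4, arr[mid]=68
68 < 81, search right half
lo=5, hi=5, mid=5, arr[mid]=81
arr[5] == 81, found at index 5
= 5


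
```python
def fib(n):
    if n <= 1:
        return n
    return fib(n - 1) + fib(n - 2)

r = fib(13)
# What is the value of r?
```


fib(13)
= fib(12) + fib(11)
= (fib(11) + fib(10)) + fib(11)
Computing bottom-up: fib(0)=0, fib(1)=1, fib(2)=1, fib(3)=2, fib(4)=3, fib(5)=5, fib(6)=8, fib(7)=13, fib(8)=21, fib(9)=34, fib(10)=55, fib(11)=89, fib(12)=144, fib(13)=233
= 233
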